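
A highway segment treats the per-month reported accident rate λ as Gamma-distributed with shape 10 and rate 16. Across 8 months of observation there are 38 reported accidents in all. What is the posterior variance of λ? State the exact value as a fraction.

1/12

Total count 38 over total exposure 8 months.
Conjugate update: add total count to the shape and total exposure to the rate, giving Gamma(48, 24).
Posterior variance = α'/β'² = 48/576 = 1/12.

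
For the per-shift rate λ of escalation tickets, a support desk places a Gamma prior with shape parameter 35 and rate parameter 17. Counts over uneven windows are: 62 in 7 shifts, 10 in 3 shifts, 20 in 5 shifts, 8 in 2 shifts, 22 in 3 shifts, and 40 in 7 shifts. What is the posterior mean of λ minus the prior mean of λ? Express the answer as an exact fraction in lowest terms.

Total count: 62 + 10 + 20 + 8 + 22 + 40 = 162.
Total exposure: 7 + 3 + 5 + 2 + 3 + 7 = 27 shifts.
Conjugate update: add total count to the shape and total exposure to the rate, giving Gamma(197, 44).
Posterior mean = 197/44 = 197/44; prior mean = 35/17 = 35/17. Difference = 197/44 − 35/17 = 1809/748.

1809/748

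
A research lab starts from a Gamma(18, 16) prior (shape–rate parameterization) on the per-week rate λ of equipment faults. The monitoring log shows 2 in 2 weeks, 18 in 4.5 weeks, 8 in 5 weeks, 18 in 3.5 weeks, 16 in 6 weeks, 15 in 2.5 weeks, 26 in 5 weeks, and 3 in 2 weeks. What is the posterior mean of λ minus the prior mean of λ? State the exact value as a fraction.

37/24

Total count: 2 + 18 + 8 + 18 + 16 + 15 + 26 + 3 = 106.
Total exposure: 2 + 4.5 + 5 + 3.5 + 6 + 2.5 + 5 + 2 = 30.5 weeks.
Conjugate update: add total count to the shape and total exposure to the rate, giving Gamma(124, 93/2).
Posterior mean = 124/(93/2) = 8/3; prior mean = 18/16 = 9/8. Difference = 8/3 − 9/8 = 37/24.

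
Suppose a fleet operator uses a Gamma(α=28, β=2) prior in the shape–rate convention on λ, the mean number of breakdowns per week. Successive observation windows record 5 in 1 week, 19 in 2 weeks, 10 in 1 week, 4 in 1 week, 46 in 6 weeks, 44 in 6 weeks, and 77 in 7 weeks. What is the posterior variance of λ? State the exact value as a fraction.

Total count: 5 + 19 + 10 + 4 + 46 + 44 + 77 = 205.
Total exposure: 1 + 2 + 1 + 1 + 6 + 6 + 7 = 24 weeks.
Gamma(α, β) with Poisson data over total exposure Σt gives posterior Gamma(α+Σx, β+Σt) = Gamma(233, 26).
Posterior variance = α'/β'² = 233/676.

233/676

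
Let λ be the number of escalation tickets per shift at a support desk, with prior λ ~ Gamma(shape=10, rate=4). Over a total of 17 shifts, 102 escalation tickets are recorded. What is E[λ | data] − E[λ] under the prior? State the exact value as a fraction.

Total count 102 over total exposure 17 shifts.
Gamma(α, β) with Poisson data over total exposure Σt gives posterior Gamma(α+Σx, β+Σt) = Gamma(112, 21).
Posterior mean = 112/21 = 16/3; prior mean = 10/4 = 5/2. Difference = 16/3 − 5/2 = 17/6.

17/6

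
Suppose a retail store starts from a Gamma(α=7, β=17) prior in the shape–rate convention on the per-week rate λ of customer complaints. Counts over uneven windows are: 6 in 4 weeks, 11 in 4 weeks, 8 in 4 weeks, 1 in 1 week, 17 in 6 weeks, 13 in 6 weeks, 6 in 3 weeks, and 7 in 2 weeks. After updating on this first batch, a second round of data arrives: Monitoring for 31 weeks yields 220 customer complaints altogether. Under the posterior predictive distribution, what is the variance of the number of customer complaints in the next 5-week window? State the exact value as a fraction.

Total count: 6 + 11 + 8 + 1 + 17 + 13 + 6 + 7 = 69.
Total exposure: 4 + 4 + 4 + 1 + 6 + 6 + 3 + 2 = 30 weeks.
After the first batch: Gamma(7 + 69, 17 + 30) = Gamma(76, 47).
Total count 220 over total exposure 31 weeks.
After the second batch: Gamma(76 + 220, 47 + 31) = Gamma(296, 78).
The posterior predictive for a window of length T is Negative Binomial with variance T·α'·(β'+T)/β'² = 5·296·83/6084 = 30710/1521.

30710/1521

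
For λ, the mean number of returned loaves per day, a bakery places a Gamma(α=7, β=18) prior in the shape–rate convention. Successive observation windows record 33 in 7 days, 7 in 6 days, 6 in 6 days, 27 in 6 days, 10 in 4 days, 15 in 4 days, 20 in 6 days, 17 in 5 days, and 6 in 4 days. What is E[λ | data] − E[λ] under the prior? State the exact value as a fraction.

367/198

Total count: 33 + 7 + 6 + 27 + 10 + 15 + 20 + 17 + 6 = 141.
Total exposure: 7 + 6 + 6 + 6 + 4 + 4 + 6 + 5 + 4 = 48 days.
The Gamma prior is conjugate for the Poisson rate, so λ | data ~ Gamma(7+141, 18+48) = Gamma(148, 66).
Posterior mean = 148/66 = 74/33; prior mean = 7/18 = 7/18. Difference = 74/33 − 7/18 = 367/198.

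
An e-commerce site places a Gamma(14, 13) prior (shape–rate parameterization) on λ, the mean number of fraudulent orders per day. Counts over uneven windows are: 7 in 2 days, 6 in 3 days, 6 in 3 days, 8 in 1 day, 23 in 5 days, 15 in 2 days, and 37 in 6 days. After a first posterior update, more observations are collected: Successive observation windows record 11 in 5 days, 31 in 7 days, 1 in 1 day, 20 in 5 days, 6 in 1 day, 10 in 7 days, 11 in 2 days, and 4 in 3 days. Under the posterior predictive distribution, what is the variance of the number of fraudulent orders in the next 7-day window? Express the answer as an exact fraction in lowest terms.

Total count: 7 + 6 + 6 + 8 + 23 + 15 + 37 = 102.
Total exposure: 2 + 3 + 3 + 1 + 5 + 2 + 6 = 22 days.
After the first batch: Gamma(14 + 102, 13 + 22) = Gamma(116, 35).
Total count: 11 + 31 + 1 + 20 + 6 + 10 + 11 + 4 = 94.
Total exposure: 5 + 7 + 1 + 5 + 1 + 7 + 2 + 3 = 31 days.
After the second batch: Gamma(116 + 94, 35 + 31) = Gamma(210, 66).
The posterior predictive for a window of length T is Negative Binomial with variance T·α'·(β'+T)/β'² = 7·210·73/4356 = 17885/726.

17885/726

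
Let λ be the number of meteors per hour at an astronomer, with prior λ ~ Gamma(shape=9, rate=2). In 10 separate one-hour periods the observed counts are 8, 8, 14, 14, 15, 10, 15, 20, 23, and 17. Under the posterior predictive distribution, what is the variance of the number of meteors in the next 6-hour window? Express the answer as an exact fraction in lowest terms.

Total count: 8 + 8 + 14 + 14 + 15 + 10 + 15 + 20 + 23 + 17 = 144.
Total exposure: 10 hours.
Conjugate update: add total count to the shape and total exposure to the rate, giving Gamma(153, 12).
The posterior predictive for a window of length T is Negative Binomial with variance T·α'·(β'+T)/β'² = 6·153·18/144 = 459/4.

459/4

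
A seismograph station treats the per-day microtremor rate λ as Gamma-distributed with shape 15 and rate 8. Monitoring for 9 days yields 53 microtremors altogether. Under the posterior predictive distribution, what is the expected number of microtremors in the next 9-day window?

Total count 53 over total exposure 9 days.
Gamma(α, β) with Poisson data over total exposure Σt gives posterior Gamma(α+Σx, β+Σt) = Gamma(68, 17).
Predictive mean over a 9-day window = T·E[λ|data] = 9·68/17 = 36.

36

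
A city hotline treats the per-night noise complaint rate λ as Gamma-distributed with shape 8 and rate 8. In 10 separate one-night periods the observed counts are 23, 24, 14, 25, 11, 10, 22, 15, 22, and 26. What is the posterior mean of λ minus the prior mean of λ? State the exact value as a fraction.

Total count: 23 + 24 + 14 + 25 + 11 + 10 + 22 + 15 + 22 + 26 = 192.
Total exposure: 10 nights.
Gamma(α, β) with Poisson data over total exposure Σt gives posterior Gamma(α+Σx, β+Σt) = Gamma(200, 18).
Posterior mean = 200/18 = 100/9; prior mean = 8/8 = 1. Difference = 100/9 − 1 = 91/9.

91/9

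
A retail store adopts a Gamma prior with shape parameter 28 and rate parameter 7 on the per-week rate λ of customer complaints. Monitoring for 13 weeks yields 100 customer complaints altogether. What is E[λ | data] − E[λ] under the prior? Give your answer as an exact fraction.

12/5

Total count 100 over total exposure 13 weeks.
By Gamma–Poisson conjugacy, the posterior is Gamma(α + Σx, β + Σt) = Gamma(28 + 100, 7 + 13) = Gamma(128, 20).
Posterior mean = 128/20 = 32/5; prior mean = 28/7 = 4. Difference = 32/5 − 4 = 12/5.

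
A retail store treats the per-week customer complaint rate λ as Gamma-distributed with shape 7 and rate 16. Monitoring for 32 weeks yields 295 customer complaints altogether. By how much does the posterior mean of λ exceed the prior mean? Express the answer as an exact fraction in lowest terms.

281/48

Total count 295 over total exposure 32 weeks.
Gamma(α, β) with Poisson data over total exposure Σt gives posterior Gamma(α+Σx, β+Σt) = Gamma(302, 48).
Posterior mean = 302/48 = 151/24; prior mean = 7/16 = 7/16. Difference = 151/24 − 7/16 = 281/48.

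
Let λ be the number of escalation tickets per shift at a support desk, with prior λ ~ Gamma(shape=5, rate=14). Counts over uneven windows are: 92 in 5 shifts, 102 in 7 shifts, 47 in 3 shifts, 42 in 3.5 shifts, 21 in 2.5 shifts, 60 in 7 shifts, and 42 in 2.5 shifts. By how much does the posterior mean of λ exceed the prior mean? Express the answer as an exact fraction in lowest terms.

11063/1246

Total count: 92 + 102 + 47 + 42 + 21 + 60 + 42 = 406.
Total exposure: 5 + 7 + 3 + 3.5 + 2.5 + 7 + 2.5 = 30.5 shifts.
Posterior: α' = 5 + 406 = 411, β' = 14 + 30.5 = 89/2.
Posterior mean = 411/(89/2) = 822/89; prior mean = 5/14 = 5/14. Difference = 822/89 − 5/14 = 11063/1246.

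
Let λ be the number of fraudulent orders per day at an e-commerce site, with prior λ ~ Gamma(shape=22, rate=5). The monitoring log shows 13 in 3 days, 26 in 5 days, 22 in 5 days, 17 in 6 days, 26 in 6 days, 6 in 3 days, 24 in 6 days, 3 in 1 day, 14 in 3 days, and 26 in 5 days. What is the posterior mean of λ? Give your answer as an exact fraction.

199/48

Total count: 13 + 26 + 22 + 17 + 26 + 6 + 24 + 3 + 14 + 26 = 177.
Total exposure: 3 + 5 + 5 + 6 + 6 + 3 + 6 + 1 + 3 + 5 = 43 days.
By Gamma–Poisson conjugacy, the posterior is Gamma(α + Σx, β + Σt) = Gamma(22 + 177, 5 + 43) = Gamma(199, 48).
Posterior mean = α'/β' = 199/48.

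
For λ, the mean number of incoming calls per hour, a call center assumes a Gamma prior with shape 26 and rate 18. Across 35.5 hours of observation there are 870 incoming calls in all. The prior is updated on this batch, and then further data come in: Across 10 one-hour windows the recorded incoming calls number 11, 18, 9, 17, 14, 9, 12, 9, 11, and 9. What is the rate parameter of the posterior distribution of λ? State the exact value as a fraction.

127/2

Total count 870 over total exposure 35.5 hours.
After the first batch: Gamma(26 + 870, 18 + 35.5) = Gamma(896, 107/2).
Total count: 11 + 18 + 9 + 17 + 14 + 9 + 12 + 9 + 11 + 9 = 119.
Total exposure: 10 hours.
After the second batch: Gamma(896 + 119, 107/2 + 10) = Gamma(1015, 127/2).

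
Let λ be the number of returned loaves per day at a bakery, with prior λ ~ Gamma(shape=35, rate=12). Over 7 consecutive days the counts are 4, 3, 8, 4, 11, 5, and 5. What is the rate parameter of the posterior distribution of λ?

19

Total count: 4 + 3 + 8 + 4 + 11 + 5 + 5 = 40.
Total exposure: 7 days.
Posterior: α' = 35 + 40 = 75, β' = 12 + 7 = 19.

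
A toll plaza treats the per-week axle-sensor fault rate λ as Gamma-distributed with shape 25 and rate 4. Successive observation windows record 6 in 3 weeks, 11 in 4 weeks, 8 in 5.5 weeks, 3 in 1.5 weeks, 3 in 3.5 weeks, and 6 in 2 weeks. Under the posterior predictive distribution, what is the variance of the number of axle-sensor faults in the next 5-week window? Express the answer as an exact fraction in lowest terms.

Total count: 6 + 11 + 8 + 3 + 3 + 6 = 37.
Total exposure: 3 + 4 + 5.5 + 1.5 + 3.5 + 2 = 19.5 weeks.
Conjugate update: add total count to the shape and total exposure to the rate, giving Gamma(62, 47/2).
The posterior predictive for a window of length T is Negative Binomial with variance T·α'·(β'+T)/β'² = 5·62·(57/2)/(2209/4) = 35340/2209.

35340/2209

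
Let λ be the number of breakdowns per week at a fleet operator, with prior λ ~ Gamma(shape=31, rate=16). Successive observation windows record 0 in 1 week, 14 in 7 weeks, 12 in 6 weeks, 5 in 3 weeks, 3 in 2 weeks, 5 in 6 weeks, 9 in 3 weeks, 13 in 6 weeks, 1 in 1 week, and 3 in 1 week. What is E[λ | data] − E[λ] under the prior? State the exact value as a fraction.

Total count: 0 + 14 + 12 + 5 + 3 + 5 + 9 + 13 + 1 + 3 = 65.
Total exposure: 1 + 7 + 6 + 3 + 2 + 6 + 3 + 6 + 1 + 1 = 36 weeks.
Gamma(α, β) with Poisson data over total exposure Σt gives posterior Gamma(α+Σx, β+Σt) = Gamma(96, 52).
Posterior mean = 96/52 = 24/13; prior mean = 31/16 = 31/16. Difference = 24/13 − 31/16 = -19/208.

-19/208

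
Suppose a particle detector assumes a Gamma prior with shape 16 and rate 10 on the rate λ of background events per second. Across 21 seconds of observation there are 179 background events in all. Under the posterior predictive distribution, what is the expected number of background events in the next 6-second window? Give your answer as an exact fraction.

Total count 179 over total exposure 21 seconds.
Conjugate update: add total count to the shape and total exposure to the rate, giving Gamma(195, 31).
Predictive mean over a 6-second window = T·E[λ|data] = 6·195/31 = 1170/31.

1170/31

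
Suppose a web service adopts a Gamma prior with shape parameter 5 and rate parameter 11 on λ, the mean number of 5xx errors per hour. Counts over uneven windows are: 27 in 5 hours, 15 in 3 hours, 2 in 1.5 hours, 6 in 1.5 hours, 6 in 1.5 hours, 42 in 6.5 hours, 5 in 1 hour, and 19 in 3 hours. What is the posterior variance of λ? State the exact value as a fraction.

127/1156

Total count: 27 + 15 + 2 + 6 + 6 + 42 + 5 + 19 = 122.
Total exposure: 5 + 3 + 1.5 + 1.5 + 1.5 + 6.5 + 1 + 3 = 23 hours.
By Gamma–Poisson conjugacy, the posterior is Gamma(α + Σx, β + Σt) = Gamma(5 + 122, 11 + 23) = Gamma(127, 34).
Posterior variance = α'/β'² = 127/1156.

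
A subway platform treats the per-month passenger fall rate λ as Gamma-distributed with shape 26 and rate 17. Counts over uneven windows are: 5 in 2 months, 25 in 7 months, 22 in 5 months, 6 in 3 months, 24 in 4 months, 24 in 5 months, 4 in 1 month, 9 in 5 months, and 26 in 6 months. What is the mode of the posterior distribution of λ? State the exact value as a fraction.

34/11

Total count: 5 + 25 + 22 + 6 + 24 + 24 + 4 + 9 + 26 = 145.
Total exposure: 2 + 7 + 5 + 3 + 4 + 5 + 1 + 5 + 6 = 38 months.
The Gamma prior is conjugate for the Poisson rate, so λ | data ~ Gamma(26+145, 17+38) = Gamma(171, 55).
Posterior mode = (α'−1)/β' = 170/55 = 34/11.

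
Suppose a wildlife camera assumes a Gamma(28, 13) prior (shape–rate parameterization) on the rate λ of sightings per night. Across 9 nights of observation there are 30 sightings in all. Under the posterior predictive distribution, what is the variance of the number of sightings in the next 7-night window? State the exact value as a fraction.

5887/242

Total count 30 over total exposure 9 nights.
Gamma(α, β) with Poisson data over total exposure Σt gives posterior Gamma(α+Σx, β+Σt) = Gamma(58, 22).
The posterior predictive for a window of length T is Negative Binomial with variance T·α'·(β'+T)/β'² = 7·58·29/484 = 5887/242.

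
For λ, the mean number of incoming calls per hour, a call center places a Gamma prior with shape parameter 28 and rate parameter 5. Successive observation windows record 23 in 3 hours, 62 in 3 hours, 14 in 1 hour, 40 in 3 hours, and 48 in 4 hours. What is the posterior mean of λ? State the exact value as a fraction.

215/19

Total count: 23 + 62 + 14 + 40 + 48 = 187.
Total exposure: 3 + 3 + 1 + 3 + 4 = 14 hours.
Posterior: α' = 28 + 187 = 215, β' = 5 + 14 = 19.
Posterior mean = α'/β' = 215/19.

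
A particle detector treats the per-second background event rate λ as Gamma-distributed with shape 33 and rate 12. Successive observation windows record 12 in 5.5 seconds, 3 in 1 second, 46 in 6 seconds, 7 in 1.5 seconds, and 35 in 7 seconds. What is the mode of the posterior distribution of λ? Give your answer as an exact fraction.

45/11

Total count: 12 + 3 + 46 + 7 + 35 = 103.
Total exposure: 5.5 + 1 + 6 + 1.5 + 7 = 21 seconds.
By Gamma–Poisson conjugacy, the posterior is Gamma(α + Σx, β + Σt) = Gamma(33 + 103, 12 + 21) = Gamma(136, 33).
Posterior mode = (α'−1)/β' = 135/33 = 45/11.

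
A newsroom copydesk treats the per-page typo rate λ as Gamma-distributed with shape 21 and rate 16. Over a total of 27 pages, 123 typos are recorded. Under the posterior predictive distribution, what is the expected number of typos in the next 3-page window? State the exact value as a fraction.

432/43

Total count 123 over total exposure 27 pages.
Gamma(α, β) with Poisson data over total exposure Σt gives posterior Gamma(α+Σx, β+Σt) = Gamma(144, 43).
Predictive mean over a 3-page window = T·E[λ|data] = 3·144/43 = 432/43.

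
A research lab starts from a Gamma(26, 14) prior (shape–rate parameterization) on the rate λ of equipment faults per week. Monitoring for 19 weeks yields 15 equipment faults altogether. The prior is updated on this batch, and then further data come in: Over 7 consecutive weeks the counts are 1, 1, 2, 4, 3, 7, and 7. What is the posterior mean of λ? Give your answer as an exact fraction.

Total count 15 over total exposure 19 weeks.
After the first batch: Gamma(26 + 15, 14 + 19) = Gamma(41, 33).
Total count: 1 + 1 + 2 + 4 + 3 + 7 + 7 = 25.
Total exposure: 7 weeks.
After the second batch: Gamma(41 + 25, 33 + 7) = Gamma(66, 40).
Posterior mean = α'/β' = 66/40 = 33/20.

33/20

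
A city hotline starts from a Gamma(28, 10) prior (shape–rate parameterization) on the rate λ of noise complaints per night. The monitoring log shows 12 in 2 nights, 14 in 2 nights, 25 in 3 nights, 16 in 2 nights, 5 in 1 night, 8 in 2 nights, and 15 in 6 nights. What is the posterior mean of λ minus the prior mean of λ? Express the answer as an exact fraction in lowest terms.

223/140

Total count: 12 + 14 + 25 + 16 + 5 + 8 + 15 = 95.
Total exposure: 2 + 2 + 3 + 2 + 1 + 2 + 6 = 18 nights.
Conjugate update: add total count to the shape and total exposure to the rate, giving Gamma(123, 28).
Posterior mean = 123/28 = 123/28; prior mean = 28/10 = 14/5. Difference = 123/28 − 14/5 = 223/140.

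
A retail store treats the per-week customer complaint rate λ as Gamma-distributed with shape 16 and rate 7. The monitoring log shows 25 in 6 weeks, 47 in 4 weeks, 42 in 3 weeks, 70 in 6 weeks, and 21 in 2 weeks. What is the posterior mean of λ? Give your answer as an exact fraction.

221/28

Total count: 25 + 47 + 42 + 70 + 21 = 205.
Total exposure: 6 + 4 + 3 + 6 + 2 = 21 weeks.
Conjugate update: add total count to the shape and total exposure to the rate, giving Gamma(221, 28).
Posterior mean = α'/β' = 221/28.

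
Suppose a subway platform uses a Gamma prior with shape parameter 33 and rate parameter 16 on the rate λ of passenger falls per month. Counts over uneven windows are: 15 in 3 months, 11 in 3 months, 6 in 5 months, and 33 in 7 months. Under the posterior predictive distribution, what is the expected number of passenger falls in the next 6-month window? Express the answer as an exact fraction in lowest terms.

Total count: 15 + 11 + 6 + 33 = 65.
Total exposure: 3 + 3 + 5 + 7 = 18 months.
Posterior: α' = 33 + 65 = 98, β' = 16 + 18 = 34.
Predictive mean over a 6-month window = T·E[λ|data] = 6·98/34 = 294/17.

294/17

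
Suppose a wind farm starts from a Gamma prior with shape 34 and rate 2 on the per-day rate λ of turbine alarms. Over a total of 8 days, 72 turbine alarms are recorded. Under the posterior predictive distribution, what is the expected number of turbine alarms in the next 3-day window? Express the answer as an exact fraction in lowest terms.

159/5

Total count 72 over total exposure 8 days.
Conjugate update: add total count to the shape and total exposure to the rate, giving Gamma(106, 10).
Predictive mean over a 3-day window = T·E[λ|data] = 3·106/10 = 159/5.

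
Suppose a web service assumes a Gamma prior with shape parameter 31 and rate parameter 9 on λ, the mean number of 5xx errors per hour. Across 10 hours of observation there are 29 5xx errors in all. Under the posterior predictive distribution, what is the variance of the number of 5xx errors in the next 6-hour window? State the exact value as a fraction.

Total count 29 over total exposure 10 hours.
The Gamma prior is conjugate for the Poisson rate, so λ | data ~ Gamma(31+29, 9+10) = Gamma(60, 19).
The posterior predictive for a window of length T is Negative Binomial with variance T·α'·(β'+T)/β'² = 6·60·25/361 = 9000/361.

9000/361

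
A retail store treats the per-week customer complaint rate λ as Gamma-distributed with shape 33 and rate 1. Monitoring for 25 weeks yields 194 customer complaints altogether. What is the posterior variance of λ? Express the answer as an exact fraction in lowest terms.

227/676

Total count 194 over total exposure 25 weeks.
By Gamma–Poisson conjugacy, the posterior is Gamma(α + Σx, β + Σt) = Gamma(33 + 194, 1 + 25) = Gamma(227, 26).
Posterior variance = α'/β'² = 227/676.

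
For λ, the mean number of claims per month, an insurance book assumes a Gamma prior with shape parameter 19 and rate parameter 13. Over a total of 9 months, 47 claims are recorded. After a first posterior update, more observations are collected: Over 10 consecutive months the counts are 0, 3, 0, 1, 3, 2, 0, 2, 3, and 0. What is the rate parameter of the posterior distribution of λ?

32

Total count 47 over total exposure 9 months.
After the first batch: Gamma(19 + 47, 13 + 9) = Gamma(66, 22).
Total count: 0 + 3 + 0 + 1 + 3 + 2 + 0 + 2 + 3 + 0 = 14.
Total exposure: 10 months.
After the second batch: Gamma(66 + 14, 22 + 10) = Gamma(80, 32).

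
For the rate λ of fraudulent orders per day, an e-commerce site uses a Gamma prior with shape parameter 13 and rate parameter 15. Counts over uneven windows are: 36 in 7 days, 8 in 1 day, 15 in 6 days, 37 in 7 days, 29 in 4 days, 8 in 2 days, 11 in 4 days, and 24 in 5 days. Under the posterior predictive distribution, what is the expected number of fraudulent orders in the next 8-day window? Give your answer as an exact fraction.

1448/51

Total count: 36 + 8 + 15 + 37 + 29 + 8 + 11 + 24 = 168.
Total exposure: 7 + 1 + 6 + 7 + 4 + 2 + 4 + 5 = 36 days.
Gamma(α, β) with Poisson data over total exposure Σt gives posterior Gamma(α+Σx, β+Σt) = Gamma(181, 51).
Predictive mean over an 8-day window = T·E[λ|data] = 8·181/51 = 1448/51.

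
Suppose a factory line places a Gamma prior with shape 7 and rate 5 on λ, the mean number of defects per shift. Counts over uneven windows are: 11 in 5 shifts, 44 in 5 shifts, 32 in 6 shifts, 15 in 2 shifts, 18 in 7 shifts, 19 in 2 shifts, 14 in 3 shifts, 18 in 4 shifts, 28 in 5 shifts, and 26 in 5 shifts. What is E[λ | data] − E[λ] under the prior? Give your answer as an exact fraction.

817/245

Total count: 11 + 44 + 32 + 15 + 18 + 19 + 14 + 18 + 28 + 26 = 225.
Total exposure: 5 + 5 + 6 + 2 + 7 + 2 + 3 + 4 + 5 + 5 = 44 shifts.
Gamma(α, β) with Poisson data over total exposure Σt gives posterior Gamma(α+Σx, β+Σt) = Gamma(232, 49).
Posterior mean = 232/49 = 232/49; prior mean = 7/5 = 7/5. Difference = 232/49 − 7/5 = 817/245.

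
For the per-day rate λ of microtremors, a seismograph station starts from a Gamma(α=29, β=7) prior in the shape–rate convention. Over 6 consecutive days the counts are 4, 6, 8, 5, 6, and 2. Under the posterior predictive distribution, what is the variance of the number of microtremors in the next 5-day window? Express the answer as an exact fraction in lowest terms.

Total count: 4 + 6 + 8 + 5 + 6 + 2 = 31.
Total exposure: 6 days.
The Gamma prior is conjugate for the Poisson rate, so λ | data ~ Gamma(29+31, 7+6) = Gamma(60, 13).
The posterior predictive for a window of length T is Negative Binomial with variance T·α'·(β'+T)/β'² = 5·60·18/169 = 5400/169.

5400/169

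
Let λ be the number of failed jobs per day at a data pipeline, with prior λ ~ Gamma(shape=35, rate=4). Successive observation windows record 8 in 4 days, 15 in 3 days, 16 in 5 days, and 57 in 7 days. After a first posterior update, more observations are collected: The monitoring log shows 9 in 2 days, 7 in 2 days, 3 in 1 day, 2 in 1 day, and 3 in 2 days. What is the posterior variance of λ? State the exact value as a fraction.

Total count: 8 + 15 + 16 + 57 = 96.
Total exposure: 4 + 3 + 5 + 7 = 19 days.
After the first batch: Gamma(35 + 96, 4 + 19) = Gamma(131, 23).
Total count: 9 + 7 + 3 + 2 + 3 = 24.
Total exposure: 2 + 2 + 1 + 1 + 2 = 8 days.
After the second batch: Gamma(131 + 24, 23 + 8) = Gamma(155, 31).
Posterior variance = α'/β'² = 155/961 = 5/31.

5/31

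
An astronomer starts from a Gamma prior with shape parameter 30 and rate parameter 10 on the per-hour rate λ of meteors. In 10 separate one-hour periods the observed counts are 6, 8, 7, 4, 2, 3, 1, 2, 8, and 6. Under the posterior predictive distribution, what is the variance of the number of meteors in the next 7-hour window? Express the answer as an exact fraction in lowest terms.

Total count: 6 + 8 + 7 + 4 + 2 + 3 + 1 + 2 + 8 + 6 = 47.
Total exposure: 10 hours.
Conjugate update: add total count to the shape and total exposure to the rate, giving Gamma(77, 20).
The posterior predictive for a window of length T is Negative Binomial with variance T·α'·(β'+T)/β'² = 7·77·27/400 = 14553/400.

14553/400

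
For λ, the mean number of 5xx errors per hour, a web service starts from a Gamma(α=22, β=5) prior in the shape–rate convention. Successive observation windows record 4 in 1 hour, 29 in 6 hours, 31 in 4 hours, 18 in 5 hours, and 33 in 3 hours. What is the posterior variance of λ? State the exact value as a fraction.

137/576

Total count: 4 + 29 + 31 + 18 + 33 = 115.
Total exposure: 1 + 6 + 4 + 5 + 3 = 19 hours.
The Gamma prior is conjugate for the Poisson rate, so λ | data ~ Gamma(22+115, 5+19) = Gamma(137, 24).
Posterior variance = α'/β'² = 137/576.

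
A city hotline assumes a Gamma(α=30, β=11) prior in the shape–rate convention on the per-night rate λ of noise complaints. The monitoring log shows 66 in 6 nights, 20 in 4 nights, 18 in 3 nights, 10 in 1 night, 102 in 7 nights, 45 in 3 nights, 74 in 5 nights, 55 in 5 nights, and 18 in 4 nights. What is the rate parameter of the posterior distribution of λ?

Total count: 66 + 20 + 18 + 10 + 102 + 45 + 74 + 55 + 18 = 408.
Total exposure: 6 + 4 + 3 + 1 + 7 + 3 + 5 + 5 + 4 = 38 nights.
The Gamma prior is conjugate for the Poisson rate, so λ | data ~ Gamma(30+408, 11+38) = Gamma(438, 49).

49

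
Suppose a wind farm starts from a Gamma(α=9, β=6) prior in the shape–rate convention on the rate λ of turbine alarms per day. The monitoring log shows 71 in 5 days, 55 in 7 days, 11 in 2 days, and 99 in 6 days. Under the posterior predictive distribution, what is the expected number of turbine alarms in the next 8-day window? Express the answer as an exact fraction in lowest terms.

980/13

Total count: 71 + 55 + 11 + 99 = 236.
Total exposure: 5 + 7 + 2 + 6 = 20 days.
Conjugate update: add total count to the shape and total exposure to the rate, giving Gamma(245, 26).
Predictive mean over an 8-day window = T·E[λ|data] = 8·245/26 = 980/13.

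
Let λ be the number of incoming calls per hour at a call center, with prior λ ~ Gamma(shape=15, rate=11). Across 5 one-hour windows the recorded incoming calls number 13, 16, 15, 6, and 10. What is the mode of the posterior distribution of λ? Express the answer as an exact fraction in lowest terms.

Total count: 13 + 16 + 15 + 6 + 10 = 60.
Total exposure: 5 hours.
Gamma(α, β) with Poisson data over total exposure Σt gives posterior Gamma(α+Σx, β+Σt) = Gamma(75, 16).
Posterior mode = (α'−1)/β' = 74/16 = 37/8.

37/8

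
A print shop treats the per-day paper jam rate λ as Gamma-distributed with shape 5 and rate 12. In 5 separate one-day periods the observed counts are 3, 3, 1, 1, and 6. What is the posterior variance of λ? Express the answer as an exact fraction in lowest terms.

Total count: 3 + 3 + 1 + 1 + 6 = 14.
Total exposure: 5 days.
By Gamma–Poisson conjugacy, the posterior is Gamma(α + Σx, β + Σt) = Gamma(5 + 14, 12 + 5) = Gamma(19, 17).
Posterior variance = α'/β'² = 19/289.

19/289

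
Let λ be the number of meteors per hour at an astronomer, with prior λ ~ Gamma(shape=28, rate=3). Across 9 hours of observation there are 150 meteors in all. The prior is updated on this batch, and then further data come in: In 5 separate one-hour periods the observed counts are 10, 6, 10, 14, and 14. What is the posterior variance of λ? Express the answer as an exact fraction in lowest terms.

Total count 150 over total exposure 9 hours.
After the first batch: Gamma(28 + 150, 3 + 9) = Gamma(178, 12).
Total count: 10 + 6 + 10 + 14 + 14 = 54.
Total exposure: 5 hours.
After the second batch: Gamma(178 + 54, 12 + 5) = Gamma(232, 17).
Posterior variance = α'/β'² = 232/289.

232/289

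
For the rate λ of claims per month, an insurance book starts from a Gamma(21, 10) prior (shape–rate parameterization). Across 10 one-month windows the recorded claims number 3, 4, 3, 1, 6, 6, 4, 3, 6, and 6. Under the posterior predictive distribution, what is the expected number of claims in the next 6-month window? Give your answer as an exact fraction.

Total count: 3 + 4 + 3 + 1 + 6 + 6 + 4 + 3 + 6 + 6 = 42.
Total exposure: 10 months.
Conjugate update: add total count to the shape and total exposure to the rate, giving Gamma(63, 20).
Predictive mean over a 6-month window = T·E[λ|data] = 6·63/20 = 189/10.

189/10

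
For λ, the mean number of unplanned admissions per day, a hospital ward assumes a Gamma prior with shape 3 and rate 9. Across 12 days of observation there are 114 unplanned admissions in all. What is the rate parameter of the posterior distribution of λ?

21

Total count 114 over total exposure 12 days.
Gamma(α, β) with Poisson data over total exposure Σt gives posterior Gamma(α+Σx, β+Σt) = Gamma(117, 21).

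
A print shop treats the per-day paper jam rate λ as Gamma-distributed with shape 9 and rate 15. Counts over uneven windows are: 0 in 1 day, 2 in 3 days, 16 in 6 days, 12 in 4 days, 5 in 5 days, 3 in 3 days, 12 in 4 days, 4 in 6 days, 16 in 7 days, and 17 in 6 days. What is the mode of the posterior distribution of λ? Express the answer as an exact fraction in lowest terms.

19/12

Total count: 0 + 2 + 16 + 12 + 5 + 3 + 12 + 4 + 16 + 17 = 87.
Total exposure: 1 + 3 + 6 + 4 + 5 + 3 + 4 + 6 + 7 + 6 = 45 days.
By Gamma–Poisson conjugacy, the posterior is Gamma(α + Σx, β + Σt) = Gamma(9 + 87, 15 + 45) = Gamma(96, 60).
Posterior mode = (α'−1)/β' = 95/60 = 19/12.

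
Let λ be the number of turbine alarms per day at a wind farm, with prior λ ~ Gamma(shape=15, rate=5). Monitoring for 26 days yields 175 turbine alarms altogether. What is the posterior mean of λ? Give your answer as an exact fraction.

Total count 175 over total exposure 26 days.
Posterior: α' = 15 + 175 = 190, β' = 5 + 26 = 31.
Posterior mean = α'/β' = 190/31.

190/31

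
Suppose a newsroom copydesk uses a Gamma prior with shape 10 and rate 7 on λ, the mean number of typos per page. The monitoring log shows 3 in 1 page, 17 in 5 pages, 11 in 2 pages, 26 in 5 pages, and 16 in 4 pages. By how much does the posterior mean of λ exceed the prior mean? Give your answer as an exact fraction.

Total count: 3 + 17 + 11 + 26 + 16 = 73.
Total exposure: 1 + 5 + 2 + 5 + 4 = 17 pages.
Conjugate update: add total count to the shape and total exposure to the rate, giving Gamma(83, 24).
Posterior mean = 83/24 = 83/24; prior mean = 10/7 = 10/7. Difference = 83/24 − 10/7 = 341/168.

341/168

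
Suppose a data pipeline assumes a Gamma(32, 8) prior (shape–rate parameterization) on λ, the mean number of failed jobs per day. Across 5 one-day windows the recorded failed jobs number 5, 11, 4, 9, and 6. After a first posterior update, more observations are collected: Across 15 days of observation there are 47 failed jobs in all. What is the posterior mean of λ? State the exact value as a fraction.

Total count: 5 + 11 + 4 + 9 + 6 = 35.
Total exposure: 5 days.
After the first batch: Gamma(32 + 35, 8 + 5) = Gamma(67, 13).
Total count 47 over total exposure 15 days.
After the second batch: Gamma(67 + 47, 13 + 15) = Gamma(114, 28).
Posterior mean = α'/β' = 114/28 = 57/14.

57/14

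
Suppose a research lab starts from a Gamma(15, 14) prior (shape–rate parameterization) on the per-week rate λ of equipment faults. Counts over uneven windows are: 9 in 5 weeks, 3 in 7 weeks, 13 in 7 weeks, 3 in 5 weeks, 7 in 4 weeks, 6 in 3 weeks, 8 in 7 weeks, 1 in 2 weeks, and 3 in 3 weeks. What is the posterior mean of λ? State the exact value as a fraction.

68/57

Total count: 9 + 3 + 13 + 3 + 7 + 6 + 8 + 1 + 3 = 53.
Total exposure: 5 + 7 + 7 + 5 + 4 + 3 + 7 + 2 + 3 = 43 weeks.
Posterior: α' = 15 + 53 = 68, β' = 14 + 43 = 57.
Posterior mean = α'/β' = 68/57.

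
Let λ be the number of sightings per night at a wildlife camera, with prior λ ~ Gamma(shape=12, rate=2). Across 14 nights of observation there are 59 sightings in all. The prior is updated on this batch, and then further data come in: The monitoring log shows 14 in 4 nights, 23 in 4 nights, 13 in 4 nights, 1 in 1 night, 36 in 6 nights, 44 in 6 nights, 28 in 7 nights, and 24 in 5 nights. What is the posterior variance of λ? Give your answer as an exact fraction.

Total count 59 over total exposure 14 nights.
After the first batch: Gamma(12 + 59, 2 + 14) = Gamma(71, 16).
Total count: 14 + 23 + 13 + 1 + 36 + 44 + 28 + 24 = 183.
Total exposure: 4 + 4 + 4 + 1 + 6 + 6 + 7 + 5 = 37 nights.
After the second batch: Gamma(71 + 183, 16 + 37) = Gamma(254, 53).
Posterior variance = α'/β'² = 254/2809.

254/2809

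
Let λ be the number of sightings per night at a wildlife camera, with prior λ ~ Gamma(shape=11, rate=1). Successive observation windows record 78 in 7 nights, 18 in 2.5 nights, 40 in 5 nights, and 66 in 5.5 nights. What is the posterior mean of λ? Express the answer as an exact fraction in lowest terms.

Total count: 78 + 18 + 40 + 66 = 202.
Total exposure: 7 + 2.5 + 5 + 5.5 = 20 nights.
Gamma(α, β) with Poisson data over total exposure Σt gives posterior Gamma(α+Σx, β+Σt) = Gamma(213, 21).
Posterior mean = α'/β' = 213/21 = 71/7.

71/7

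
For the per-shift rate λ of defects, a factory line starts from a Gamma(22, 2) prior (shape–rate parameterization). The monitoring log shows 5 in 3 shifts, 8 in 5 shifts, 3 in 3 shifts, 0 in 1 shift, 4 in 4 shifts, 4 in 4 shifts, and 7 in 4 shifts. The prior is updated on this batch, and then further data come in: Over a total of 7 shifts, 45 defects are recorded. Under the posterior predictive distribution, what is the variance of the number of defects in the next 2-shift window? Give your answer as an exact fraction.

6860/1089

Total count: 5 + 8 + 3 + 0 + 4 + 4 + 7 = 31.
Total exposure: 3 + 5 + 3 + 1 + 4 + 4 + 4 = 24 shifts.
After the first batch: Gamma(22 + 31, 2 + 24) = Gamma(53, 26).
Total count 45 over total exposure 7 shifts.
After the second batch: Gamma(53 + 45, 26 + 7) = Gamma(98, 33).
The posterior predictive for a window of length T is Negative Binomial with variance T·α'·(β'+T)/β'² = 2·98·35/1089 = 6860/1089.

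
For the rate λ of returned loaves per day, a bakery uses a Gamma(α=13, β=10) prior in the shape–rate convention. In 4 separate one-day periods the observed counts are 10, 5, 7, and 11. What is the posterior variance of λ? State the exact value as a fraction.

Total count: 10 + 5 + 7 + 11 = 33.
Total exposure: 4 days.
Gamma(α, β) with Poisson data over total exposure Σt gives posterior Gamma(α+Σx, β+Σt) = Gamma(46, 14).
Posterior variance = α'/β'² = 46/196 = 23/98.

23/98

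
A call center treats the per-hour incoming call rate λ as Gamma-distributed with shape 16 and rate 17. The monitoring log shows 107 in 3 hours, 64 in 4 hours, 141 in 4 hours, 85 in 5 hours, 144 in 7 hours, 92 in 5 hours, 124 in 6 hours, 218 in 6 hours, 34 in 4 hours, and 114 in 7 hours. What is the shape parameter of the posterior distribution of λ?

1139

Total count: 107 + 64 + 141 + 85 + 144 + 92 + 124 + 218 + 34 + 114 = 1123.
Total exposure: 3 + 4 + 4 + 5 + 7 + 5 + 6 + 6 + 4 + 7 = 51 hours.
By Gamma–Poisson conjugacy, the posterior is Gamma(α + Σx, β + Σt) = Gamma(16 + 1123, 17 + 51) = Gamma(1139, 68).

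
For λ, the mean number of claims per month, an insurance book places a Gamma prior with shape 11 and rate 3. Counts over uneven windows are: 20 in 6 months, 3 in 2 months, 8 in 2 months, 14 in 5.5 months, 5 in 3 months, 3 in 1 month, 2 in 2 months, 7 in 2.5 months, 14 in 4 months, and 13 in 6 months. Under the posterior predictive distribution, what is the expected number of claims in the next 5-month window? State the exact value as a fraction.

500/37

Total count: 20 + 3 + 8 + 14 + 5 + 3 + 2 + 7 + 14 + 13 = 89.
Total exposure: 6 + 2 + 2 + 5.5 + 3 + 1 + 2 + 2.5 + 4 + 6 = 34 months.
The Gamma prior is conjugate for the Poisson rate, so λ | data ~ Gamma(11+89, 3+34) = Gamma(100, 37).
Predictive mean over a 5-month window = T·E[λ|data] = 5·100/37 = 500/37.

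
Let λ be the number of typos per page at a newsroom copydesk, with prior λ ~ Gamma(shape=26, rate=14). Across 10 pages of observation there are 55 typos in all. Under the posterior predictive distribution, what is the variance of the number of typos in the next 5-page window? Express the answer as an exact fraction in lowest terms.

1305/64

Total count 55 over total exposure 10 pages.
The Gamma prior is conjugate for the Poisson rate, so λ | data ~ Gamma(26+55, 14+10) = Gamma(81, 24).
The posterior predictive for a window of length T is Negative Binomial with variance T·α'·(β'+T)/β'² = 5·81·29/576 = 1305/64.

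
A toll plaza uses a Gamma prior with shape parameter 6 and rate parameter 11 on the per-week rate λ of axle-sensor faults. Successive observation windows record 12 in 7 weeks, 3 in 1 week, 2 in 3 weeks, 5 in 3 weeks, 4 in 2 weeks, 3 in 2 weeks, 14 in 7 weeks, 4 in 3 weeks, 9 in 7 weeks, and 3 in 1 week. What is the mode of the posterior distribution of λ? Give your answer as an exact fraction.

64/47

Total count: 12 + 3 + 2 + 5 + 4 + 3 + 14 + 4 + 9 + 3 = 59.
Total exposure: 7 + 1 + 3 + 3 + 2 + 2 + 7 + 3 + 7 + 1 = 36 weeks.
Conjugate update: add total count to the shape and total exposure to the rate, giving Gamma(65, 47).
Posterior mode = (α'−1)/β' = 64/47.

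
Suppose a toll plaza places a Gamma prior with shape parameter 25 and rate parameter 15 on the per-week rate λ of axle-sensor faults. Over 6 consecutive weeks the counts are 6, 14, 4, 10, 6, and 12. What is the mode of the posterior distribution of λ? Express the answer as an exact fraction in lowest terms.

76/21

Total count: 6 + 14 + 4 + 10 + 6 + 12 = 52.
Total exposure: 6 weeks.
Posterior: α' = 25 + 52 = 77, β' = 15 + 6 = 21.
Posterior mode = (α'−1)/β' = 76/21.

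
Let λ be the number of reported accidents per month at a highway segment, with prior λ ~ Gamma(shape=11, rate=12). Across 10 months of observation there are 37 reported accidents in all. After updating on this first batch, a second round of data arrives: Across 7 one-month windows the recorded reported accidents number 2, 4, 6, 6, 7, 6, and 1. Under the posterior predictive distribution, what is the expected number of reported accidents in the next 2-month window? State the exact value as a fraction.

160/29

Total count 37 over total exposure 10 months.
After the first batch: Gamma(11 + 37, 12 + 10) = Gamma(48, 22).
Total count: 2 + 4 + 6 + 6 + 7 + 6 + 1 = 32.
Total exposure: 7 months.
After the second batch: Gamma(48 + 32, 22 + 7) = Gamma(80, 29).
Predictive mean over a 2-month window = T·E[λ|data] = 2·80/29 = 160/29.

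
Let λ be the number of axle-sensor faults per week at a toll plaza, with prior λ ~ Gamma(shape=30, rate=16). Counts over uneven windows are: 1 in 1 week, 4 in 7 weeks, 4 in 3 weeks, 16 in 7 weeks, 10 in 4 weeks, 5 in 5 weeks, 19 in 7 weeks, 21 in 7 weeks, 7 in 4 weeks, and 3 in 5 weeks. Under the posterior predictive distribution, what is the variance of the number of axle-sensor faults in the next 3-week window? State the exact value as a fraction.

690/121

Total count: 1 + 4 + 4 + 16 + 10 + 5 + 19 + 21 + 7 + 3 = 90.
Total exposure: 1 + 7 + 3 + 7 + 4 + 5 + 7 + 7 + 4 + 5 = 50 weeks.
Posterior: α' = 30 + 90 = 120, β' = 16 + 50 = 66.
The posterior predictive for a window of length T is Negative Binomial with variance T·α'·(β'+T)/β'² = 3·120·69/4356 = 690/121.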